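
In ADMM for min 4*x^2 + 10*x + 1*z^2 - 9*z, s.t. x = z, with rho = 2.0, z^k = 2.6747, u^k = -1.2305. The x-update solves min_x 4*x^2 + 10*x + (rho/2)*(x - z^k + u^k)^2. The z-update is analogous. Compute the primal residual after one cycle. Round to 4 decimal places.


ADMM iteration with rho = 2.0, z^k = 2.6747, u^k = -1.2305
Step 1: x-update.
Minimize 4*x^2 + 10*x + (2.0/2)*(x - 2.6747 - 1.2305)^2
FOC: (2*4 + 2.0)*x = -10 + 2.0*(2.6747 + 1.2305)
x^{k+1} = -0.219
Step 2: z-update.
Minimize 1*z^2 - 9*z + (2.0/2)*(-0.219 - z - 1.2305)^2
FOC: (2*1 + 2.0)*z = 9 + 2.0*(-0.219 - 1.2305)
z^{k+1} = 1.5253
Step 3: u-update.
u^{k+1} = -1.2305 - 0.219 - 1.5253 = -2.9747
Step 4: Primal residual = |-0.219 - 1.5253| = 1.7442


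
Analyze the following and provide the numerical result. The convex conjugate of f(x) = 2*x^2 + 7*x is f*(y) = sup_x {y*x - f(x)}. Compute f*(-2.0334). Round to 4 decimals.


f*(y) = sup_x {y*x - a*x^2 - b*x} = sup_x {(y-b)*x - a*x^2}
FOC: (y - b) - 2a*x = 0 => x* = (y - b)/(2a)
x* = (-2.0334 - 7)/(2*2) = -2.2584
f*(-2.0334) = (y-b)^2/(4a) = (-2.0334 - 7)^2/(4*2)
= 81.6023/8 = 10.2003


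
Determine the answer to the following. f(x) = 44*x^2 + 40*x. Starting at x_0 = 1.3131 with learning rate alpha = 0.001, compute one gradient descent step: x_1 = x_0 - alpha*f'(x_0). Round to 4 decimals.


We compute the gradient at x_0 and apply the update.
f'(x) = 88*x + 40
f'(1.3131) = 88*1.3131 + 40 = 155.5528
x_1 = 1.3131 - 0.001*155.5528 = 1.1575


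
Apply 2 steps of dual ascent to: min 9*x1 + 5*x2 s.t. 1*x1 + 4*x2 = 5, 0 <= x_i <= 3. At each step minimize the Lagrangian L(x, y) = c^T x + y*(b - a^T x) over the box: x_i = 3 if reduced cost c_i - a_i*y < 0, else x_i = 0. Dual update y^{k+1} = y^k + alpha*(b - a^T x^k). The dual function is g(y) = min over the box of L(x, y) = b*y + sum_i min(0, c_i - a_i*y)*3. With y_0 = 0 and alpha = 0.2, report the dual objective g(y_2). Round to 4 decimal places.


Dual ascent for LP: min 9*x1 + 5*x2, 1*x1 + 4*x2 = 5, 0 <= x_i <= 3
Step 1: y^k = 0.0, reduced costs: (9.0, 5.0)
  x^k = (0.0, 0.0), subgradient = b - a^T x = 5.0
  y^{k+1} = 0.0 + 0.2*5.0 = 1.0
Step 2: y^k = 1.0, reduced costs: (8.0, 1.0)
  x^k = (0.0, 0.0), subgradient = b - a^T x = 5.0
  y^{k+1} = 1.0 + 0.2*5.0 = 2.0
Dual objective at y_2 = 2.0: reduced costs (7.0, -3.0), box minimizer x = (0.0, 3.0)
g(y_2) = b*y + (c1 - a1*y)*x1 + (c2 - a2*y)*x2 = 5*2.0 + 7.0*0.0 + (-3.0)*3.0 = 10.0 + 0.0 - 9.0 = 1.0


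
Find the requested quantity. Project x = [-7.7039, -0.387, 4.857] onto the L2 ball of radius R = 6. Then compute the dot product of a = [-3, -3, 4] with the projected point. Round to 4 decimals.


Step 1: Compute ||x|| (intermediates to 6 decimals).
||x|| = sqrt((-7.7039)^2 + (-0.387)^2 + 4.857^2) = 9.115388
Step 2: Project.
Since ||x|| > R, scale = R/||x|| = 6/9.115388 = 0.658228, proj(x) = scale * x
proj(x) = [-5.070923, -0.254734, 3.197013]
Step 3: Dot product.
a^T * proj(x) = -3*(-5.070923) - 3*(-0.254734) + 4*3.197013 = 28.765


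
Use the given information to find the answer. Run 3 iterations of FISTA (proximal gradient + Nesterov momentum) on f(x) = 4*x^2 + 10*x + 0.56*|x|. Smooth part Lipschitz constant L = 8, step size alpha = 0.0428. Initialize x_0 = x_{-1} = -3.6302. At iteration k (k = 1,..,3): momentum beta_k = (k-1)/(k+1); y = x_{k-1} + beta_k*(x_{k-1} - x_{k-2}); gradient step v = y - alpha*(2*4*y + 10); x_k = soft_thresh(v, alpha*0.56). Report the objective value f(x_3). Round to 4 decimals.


FISTA on f(x) = 4*x^2 + 10*x + 0.56*|x|
L = 8, alpha = 0.0428
Iteration 1: beta = 0.0, y = -3.6302 + 0.0*(-3.6302 + 3.6302) = -3.6302
  grad(y) = -19.0416, v = y - alpha*grad = -2.8152
  prox(v) = soft_thresh(-2.8152, 0.024) = -2.7913
Iteration 2: beta = 0.3333, y = -2.7913 + 0.3333*(-2.7913 + 3.6302) = -2.5116
  grad(y) = -10.0928, v = y - alpha*grad = -2.0796
  prox(v) = soft_thresh(-2.0796, 0.024) = -2.0557
Iteration 3: beta = 0.5, y = -2.0557 + 0.5*(-2.0557 + 2.7913) = -1.6879
  grad(y) = -3.5029, v = y - alpha*grad = -1.5379
  prox(v) = soft_thresh(-1.5379, 0.024) = -1.514
f(x_3) = 4*(-1.514)^2 + 10*(-1.514) + 0.56*|-1.514| = -5.1234


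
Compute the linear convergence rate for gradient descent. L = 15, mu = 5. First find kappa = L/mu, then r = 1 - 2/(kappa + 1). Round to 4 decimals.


Step 1: Compute the condition number.
kappa = L/mu = 15/5 = 3.0
Step 2: Compute the convergence rate.
r = 1 - 2/(kappa + 1) = 1 - 2*mu/(L + mu) = (L - mu)/(L + mu) = 10/20 = 0.5


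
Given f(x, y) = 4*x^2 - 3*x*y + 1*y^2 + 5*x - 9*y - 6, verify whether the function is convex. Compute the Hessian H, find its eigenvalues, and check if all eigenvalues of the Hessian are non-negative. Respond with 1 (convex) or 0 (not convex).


The Hessian of f(x,y) = 4*x^2 - 3*x*y + 1*y^2 + 5*x - 9*y - 6 is:
H = [[8, -3], [-3, 2]]
Trace = 8 + 2 = 10
Determinant = 8*2 - (-3)^2 = 7
Discriminant = (10)^2 - 4*7 = 72.0
Eigenvalues: lambda_1 = 0.7574, lambda_2 = 9.2426
The function is convex.

1


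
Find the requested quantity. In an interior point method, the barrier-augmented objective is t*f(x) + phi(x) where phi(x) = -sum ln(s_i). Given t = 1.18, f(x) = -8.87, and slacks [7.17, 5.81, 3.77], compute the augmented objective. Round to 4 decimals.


Step 1: Compute log-barrier.
ln values: [1.9699, 1.7596, 1.3271]
phi = -(1.9699 + 1.7596 + 1.3271) = -5.0566
Step 2: Compute augmented objective.
t*f(x) = 1.18*-8.87 = -10.4666
Total = -10.4666 - 5.0566 = -15.5232


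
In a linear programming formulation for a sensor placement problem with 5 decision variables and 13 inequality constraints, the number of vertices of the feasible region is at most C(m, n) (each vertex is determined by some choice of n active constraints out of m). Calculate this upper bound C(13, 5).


Each vertex corresponds to some choice of n active constraints out of m, so the number of vertices is at most C(m, n) = m! / (n!(m-n)!).
m = 13, n = 5
Numerator: 13 * 12 * 11 * 10 * 9
Denominator: 5! = 120
C(13, 5) = 1287


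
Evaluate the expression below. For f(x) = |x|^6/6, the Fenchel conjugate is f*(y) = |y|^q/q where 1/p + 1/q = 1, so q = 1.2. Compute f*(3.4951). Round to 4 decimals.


The conjugate exponent q satisfies 1/p + 1/q = 1.
p = 6, so q = 6/(6 - 1) = 1.2
|y|^q = 3.4951^1.2 = 4.489
f*(3.4951) = 4.489 / 1.2 = 3.7408


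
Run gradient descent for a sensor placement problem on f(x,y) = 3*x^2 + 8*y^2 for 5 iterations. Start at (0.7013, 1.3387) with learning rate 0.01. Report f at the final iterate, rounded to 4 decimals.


Gradient descent on f(x,y) = 3*x^2 + 8*y^2.
Starting point: (0.7013, 1.3387), alpha = 0.01
Step 1: grad_x = 2*3*0.7013 = 4.2078, grad_y = 2*8*1.3387 = 21.4192
  x_1 = 0.7013 - 0.01*4.2078 = 0.6592
  y_1 = 1.3387 - 0.01*21.4192 = 1.1245
Step 2: grad_x = 2*3*0.6592 = 3.9553, grad_y = 2*8*1.1245 = 17.9921
  x_2 = 0.6592 - 0.01*3.9553 = 0.6197
  y_2 = 1.1245 - 0.01*17.9921 = 0.9446
Step 3: grad_x = 2*3*0.6197 = 3.718, grad_y = 2*8*0.9446 = 15.1134
  x_3 = 0.6197 - 0.01*3.718 = 0.5825
  y_3 = 0.9446 - 0.01*15.1134 = 0.7935
Step 4: grad_x = 2*3*0.5825 = 3.4949, grad_y = 2*8*0.7935 = 12.6952
  x_4 = 0.5825 - 0.01*3.4949 = 0.5475
  y_4 = 0.7935 - 0.01*12.6952 = 0.6665
Step 5: grad_x = 2*3*0.5475 = 3.2852, grad_y = 2*8*0.6665 = 10.664
  x_5 = 0.5475 - 0.01*3.2852 = 0.5147
  y_5 = 0.6665 - 0.01*10.664 = 0.5599
f(0.5147, 0.5599) = 3*0.5147^2 + 8*0.5599^2 = 3.3023


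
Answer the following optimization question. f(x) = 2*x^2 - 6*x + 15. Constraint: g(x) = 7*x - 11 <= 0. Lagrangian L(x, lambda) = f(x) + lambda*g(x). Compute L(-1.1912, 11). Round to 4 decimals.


Step 1: Evaluate f(x).
f(-1.1912) = 2*(-1.1912)^2 - 6*(-1.1912) + 15 = 24.9851
Step 2: Evaluate g(x).
g(-1.1912) = 7*-1.1912 - 11 = -19.3384
Step 3: Compute Lagrangian.
L = 24.9851 + 11*-19.3384 = -187.7373


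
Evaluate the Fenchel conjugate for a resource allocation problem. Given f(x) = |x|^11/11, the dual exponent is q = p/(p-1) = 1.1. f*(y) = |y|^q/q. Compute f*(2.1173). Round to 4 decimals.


The conjugate exponent q satisfies 1/p + 1/q = 1.
p = 11, so q = 11/(11 - 1) = 1.1
|y|^q = 2.1173^1.1 = 2.2822
f*(2.1173) = 2.2822 / 1.1 = 2.0748


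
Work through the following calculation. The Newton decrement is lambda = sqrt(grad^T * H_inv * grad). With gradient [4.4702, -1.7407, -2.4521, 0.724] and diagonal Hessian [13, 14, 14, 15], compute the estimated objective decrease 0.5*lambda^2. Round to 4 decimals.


Step 1: H is diagonal, so H^(-1) * g = [0.3439, -0.1243, -0.1752, 0.0483].
Step 2: g^T H^(-1) g = sum_i g_i^2 / H_ii
  = (4.4702)^2/13 + (-1.7407)^2/14 + (-2.4521)^2/14 + (0.724)^2/15
  = 1.5371 + 0.2164 + 0.4295 + 0.0349 = 2.218
Step 3: Objective decrease = 0.5 * g^T H^(-1) g = 1.109


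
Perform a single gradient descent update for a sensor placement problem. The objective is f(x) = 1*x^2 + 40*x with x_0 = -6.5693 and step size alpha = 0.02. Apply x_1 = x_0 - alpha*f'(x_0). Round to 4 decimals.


We compute the gradient at x_0 and apply the update.
f'(x) = 2*x + 40
f'(-6.5693) = 2*-6.5693 + 40 = 26.8614
x_1 = -6.5693 - 0.02*26.8614 = -7.1065


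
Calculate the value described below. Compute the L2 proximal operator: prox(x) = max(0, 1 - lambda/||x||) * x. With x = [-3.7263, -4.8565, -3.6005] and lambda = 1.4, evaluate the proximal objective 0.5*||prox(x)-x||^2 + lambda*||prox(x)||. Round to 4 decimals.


Step 1: Compute ||x||.
||x|| = 7.1017
Step 2: Compute scaling factor.
scale = max(0, 1 - 1.4/7.1017) = 0.8029
Step 3: prox(x) = [-2.9917, -3.8991, -2.8907]
||prox(x)|| = 5.7017
Step 4: Proximal objective.
0.5*||prox-x||^2 = 0.98
lambda*||prox|| = 7.9824
Total = 8.9624


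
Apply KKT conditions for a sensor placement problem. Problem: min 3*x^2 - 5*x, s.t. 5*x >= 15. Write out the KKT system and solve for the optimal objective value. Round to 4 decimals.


Step 1: Try lambda = 0 (constraint inactive).
x_unc = 5/(2*3) = 0.8333
Check: 5*0.8333 = 4.1665 < 15 -- violated!
Step 2: Constraint must be active: 5*x = 15
x* = 15/5 = 3.0
lambda = (2*3*3.0 - 5)/5 = 2.6
Step 3: Compute optimal value.
f(x*) = 3*3.0^2 - 5*3.0 = 12.0


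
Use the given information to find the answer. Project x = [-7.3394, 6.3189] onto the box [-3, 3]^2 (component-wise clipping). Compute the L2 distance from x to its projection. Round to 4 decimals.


Project each component onto [-3, 3].
clip(-7.3394) = -3.0, clip(6.3189) = 3.0
Projection = [-3.0, 3.0]
Squared diffs: [18.8304, 11.0151]
Distance = sqrt(29.8455) = 5.4631


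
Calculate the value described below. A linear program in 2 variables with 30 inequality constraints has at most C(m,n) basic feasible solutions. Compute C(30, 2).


Each vertex corresponds to some choice of n active constraints out of m, so the number of vertices is at most C(m, n) = m! / (n!(m-n)!).
m = 30, n = 2
Numerator: 30 * 29
Denominator: 2! = 2
C(30, 2) = 435


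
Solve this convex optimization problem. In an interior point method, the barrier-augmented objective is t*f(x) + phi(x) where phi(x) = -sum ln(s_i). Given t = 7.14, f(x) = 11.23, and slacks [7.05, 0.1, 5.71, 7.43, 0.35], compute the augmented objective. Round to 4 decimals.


Step 1: Compute log-barrier.
ln values: [1.953, -2.3026, 1.7422, 2.0055, -1.0498]
phi = -(1.953 - 2.3026 + 1.7422 + 2.0055 - 1.0498) = -2.3484
Step 2: Compute augmented objective.
t*f(x) = 7.14*11.23 = 80.1822
Total = 80.1822 - 2.3484 = 77.8338


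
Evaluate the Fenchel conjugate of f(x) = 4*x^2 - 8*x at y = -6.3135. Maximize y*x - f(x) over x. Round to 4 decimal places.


f*(y) = sup_x {y*x - a*x^2 - b*x} = sup_x {(y-b)*x - a*x^2}
FOC: (y - b) - 2a*x = 0 => x* = (y - b)/(2a)
x* = (-6.3135 + 8)/(2*4) = 0.2108
f*(-6.3135) = (y-b)^2/(4a) = (-6.3135 + 8)^2/(4*4)
= 2.8443/16 = 0.1778


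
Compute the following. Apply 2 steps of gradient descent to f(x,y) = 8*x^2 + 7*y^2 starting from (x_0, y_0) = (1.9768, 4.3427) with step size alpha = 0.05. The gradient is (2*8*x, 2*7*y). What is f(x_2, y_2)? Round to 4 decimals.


Gradient descent on f(x,y) = 8*x^2 + 7*y^2.
Starting point: (1.9768, 4.3427), alpha = 0.05
Step 1: grad_x = 2*8*1.9768 = 31.6288, grad_y = 2*7*4.3427 = 60.7978
  x_1 = 1.9768 - 0.05*31.6288 = 0.3954
  y_1 = 4.3427 - 0.05*60.7978 = 1.3028
Step 2: grad_x = 2*8*0.3954 = 6.3258, grad_y = 2*7*1.3028 = 18.2393
  x_2 = 0.3954 - 0.05*6.3258 = 0.0791
  y_2 = 1.3028 - 0.05*18.2393 = 0.3908
f(0.0791, 0.3908) = 8*0.0791^2 + 7*0.3908^2 = 1.1193


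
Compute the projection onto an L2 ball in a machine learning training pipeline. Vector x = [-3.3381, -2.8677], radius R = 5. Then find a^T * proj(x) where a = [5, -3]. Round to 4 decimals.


Step 1: Compute ||x|| (intermediates to 6 decimals).
||x|| = sqrt((-3.3381)^2 + (-2.8677)^2) = 4.400752
Step 2: Project.
Since ||x|| <= R, proj = x (no scaling needed).
proj(x) = [-3.3381, -2.8677]
Step 3: Dot product.
a^T * proj(x) = 5*(-3.3381) - 3*(-2.8677) = -8.0874


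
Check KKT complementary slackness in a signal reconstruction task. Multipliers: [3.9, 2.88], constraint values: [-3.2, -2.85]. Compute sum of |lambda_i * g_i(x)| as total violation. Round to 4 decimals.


KKT complementary slackness check:
lambda_1 * g_1 = 3.9 * -3.2 = -12.48
lambda_2 * g_2 = 2.88 * -2.85 = -8.208
Total violation = 12.48 + 8.208 = 20.688


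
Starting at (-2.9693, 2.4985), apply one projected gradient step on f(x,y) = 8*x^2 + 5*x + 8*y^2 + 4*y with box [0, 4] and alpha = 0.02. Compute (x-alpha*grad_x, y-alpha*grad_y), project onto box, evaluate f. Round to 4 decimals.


Step 1: Compute gradient at (-2.9693, 2.4985).
grad_x = 2*8*-2.9693 + 5 = -42.5088
grad_y = 2*8*2.4985 + 4 = 43.976
Step 2: Gradient step.
x_raw = -2.9693 - 0.02*-42.5088 = -2.1191
y_raw = 2.4985 - 0.02*43.976 = 1.619
Step 3: Project onto [0, 4].
x_proj = clip(-2.1191) = 0.0
y_proj = clip(1.619) = 1.619
Step 4: Evaluate f.
f(0.0, 1.619) = 27.4447


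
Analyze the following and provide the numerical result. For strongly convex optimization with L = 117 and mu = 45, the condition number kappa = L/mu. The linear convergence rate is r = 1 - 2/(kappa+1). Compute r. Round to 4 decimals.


Step 1: Compute the condition number.
kappa = L/mu = 117/45 = 2.6
Step 2: Compute the convergence rate.
r = 1 - 2/(kappa + 1) = 1 - 2*mu/(L + mu) = (L - mu)/(L + mu) = 72/162 = 0.4444


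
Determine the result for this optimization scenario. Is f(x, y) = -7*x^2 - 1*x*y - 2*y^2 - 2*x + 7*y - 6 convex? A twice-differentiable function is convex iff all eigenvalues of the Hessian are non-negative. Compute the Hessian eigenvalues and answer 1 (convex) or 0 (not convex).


The Hessian of f(x,y) = -7*x^2 - 1*x*y - 2*y^2 - 2*x + 7*y - 6 is:
H = [[-14, -1], [-1, -4]]
Trace = -14 - 4 = -18
Determinant = -14*-4 - (-1)^2 = 55
Discriminant = (-18)^2 - 4*55 = 104.0
Eigenvalues: lambda_1 = -14.099, lambda_2 = -3.901
The function is not convex.

0


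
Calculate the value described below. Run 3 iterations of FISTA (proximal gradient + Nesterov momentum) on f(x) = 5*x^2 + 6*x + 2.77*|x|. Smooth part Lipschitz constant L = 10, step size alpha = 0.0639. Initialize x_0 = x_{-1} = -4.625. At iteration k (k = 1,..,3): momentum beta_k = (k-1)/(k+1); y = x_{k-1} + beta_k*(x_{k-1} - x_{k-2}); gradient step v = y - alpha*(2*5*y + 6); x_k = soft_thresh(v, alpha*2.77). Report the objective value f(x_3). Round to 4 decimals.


FISTA on f(x) = 5*x^2 + 6*x + 2.77*|x|
L = 10, alpha = 0.0639
Iteration 1: beta = 0.0, y = -4.625 + 0.0*(-4.625 + 4.625) = -4.625
  grad(y) = -40.25, v = y - alpha*grad = -2.053
  prox(v) = soft_thresh(-2.053, 0.177) = -1.876
Iteration 2: beta = 0.3333, y = -1.876 + 0.3333*(-1.876 + 4.625) = -0.9597
  grad(y) = -3.597, v = y - alpha*grad = -0.7299
  prox(v) = soft_thresh(-0.7299, 0.177) = -0.5528
Iteration 3: beta = 0.5, y = -0.5528 + 0.5*(-0.5528 + 1.876) = 0.1087
  grad(y) = 7.0874, v = y - alpha*grad = -0.3441
  prox(v) = soft_thresh(-0.3441, 0.177) = -0.1671
f(x_3) = 5*(-0.1671)^2 + 6*(-0.1671) + 2.77*|-0.1671| = -0.4002


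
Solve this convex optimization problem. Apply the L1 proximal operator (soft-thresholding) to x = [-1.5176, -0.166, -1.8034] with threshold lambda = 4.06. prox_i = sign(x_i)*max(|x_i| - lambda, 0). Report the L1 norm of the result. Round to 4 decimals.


Soft-thresholding with lambda = 4.06:
prox(-1.5176) = sign(-1.5176)*max(|-1.5176| - 4.06, 0) = 0.0
prox(-0.166) = sign(-0.166)*max(|-0.166| - 4.06, 0) = 0.0
prox(-1.8034) = sign(-1.8034)*max(|-1.8034| - 4.06, 0) = 0.0
prox(x) = [0.0, 0.0, 0.0]
||prox(x)||_1 = 0.0 + 0.0 + 0.0 = 0.0


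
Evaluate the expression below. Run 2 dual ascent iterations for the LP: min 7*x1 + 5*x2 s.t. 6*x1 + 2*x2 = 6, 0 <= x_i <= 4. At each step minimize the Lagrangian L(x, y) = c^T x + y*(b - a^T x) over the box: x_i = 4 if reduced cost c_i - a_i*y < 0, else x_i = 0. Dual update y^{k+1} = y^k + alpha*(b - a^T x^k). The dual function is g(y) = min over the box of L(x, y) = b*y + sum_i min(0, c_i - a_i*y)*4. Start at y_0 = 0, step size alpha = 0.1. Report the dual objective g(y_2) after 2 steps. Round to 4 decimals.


Dual ascent for LP: min 7*x1 + 5*x2, 6*x1 + 2*x2 = 6, 0 <= x_i <= 4
Step 1: y^k = 0.0, reduced costs: (7.0, 5.0)
  x^k = (0.0, 0.0), subgradient = b - a^T x = 6.0
  y^{k+1} = 0.0 + 0.1*6.0 = 0.6
Step 2: y^k = 0.6, reduced costs: (3.4, 3.8)
  x^k = (0.0, 0.0), subgradient = b - a^T x = 6.0
  y^{k+1} = 0.6 + 0.1*6.0 = 1.2
Dual objective at y_2 = 1.2: reduced costs (-0.2, 2.6), box minimizer x = (4.0, 0.0)
g(y_2) = b*y + (c1 - a1*y)*x1 + (c2 - a2*y)*x2 = 6*1.2 + (-0.2)*4.0 + 2.6*0.0 = 7.2 - 0.8 + 0.0 = 6.4


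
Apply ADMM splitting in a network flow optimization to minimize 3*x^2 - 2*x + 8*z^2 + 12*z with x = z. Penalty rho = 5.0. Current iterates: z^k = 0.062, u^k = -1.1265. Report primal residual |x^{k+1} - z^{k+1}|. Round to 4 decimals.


ADMM iteration with rho = 5.0, z^k = 0.062, u^k = -1.1265
Step 1: x-update.
Minimize 3*x^2 - 2*x + (5.0/2)*(x - 0.062 - 1.1265)^2
FOC: (2*3 + 5.0)*x = 2 + 5.0*(0.062 + 1.1265)
x^{k+1} = 0.722
Step 2: z-update.
Minimize 8*z^2 + 12*z + (5.0/2)*(0.722 - z - 1.1265)^2
FOC: (2*8 + 5.0)*z = -12 + 5.0*(0.722 - 1.1265)
z^{k+1} = -0.6677
Step 3: u-update.
u^{k+1} = -1.1265 + 0.722 + 0.6677 = 0.2633
Step 4: Primal residual = |0.722 + 0.6677| = 1.3898


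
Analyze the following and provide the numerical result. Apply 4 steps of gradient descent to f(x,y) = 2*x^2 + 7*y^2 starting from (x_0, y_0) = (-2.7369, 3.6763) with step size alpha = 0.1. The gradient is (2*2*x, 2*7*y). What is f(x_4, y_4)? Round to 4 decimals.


Gradient descent on f(x,y) = 2*x^2 + 7*y^2.
Starting point: (-2.7369, 3.6763), alpha = 0.1
Step 1: grad_x = 2*2*-2.7369 = -10.9476, grad_y = 2*7*3.6763 = 51.4682
  x_1 = -2.7369 - 0.1*-10.9476 = -1.6421
  y_1 = 3.6763 - 0.1*51.4682 = -1.4705
Step 2: grad_x = 2*2*-1.6421 = -6.5686, grad_y = 2*7*-1.4705 = -20.5873
  x_2 = -1.6421 - 0.1*-6.5686 = -0.9853
  y_2 = -1.4705 - 0.1*-20.5873 = 0.5882
Step 3: grad_x = 2*2*-0.9853 = -3.9411, grad_y = 2*7*0.5882 = 8.2349
  x_3 = -0.9853 - 0.1*-3.9411 = -0.5912
  y_3 = 0.5882 - 0.1*8.2349 = -0.2353
Step 4: grad_x = 2*2*-0.5912 = -2.3647, grad_y = 2*7*-0.2353 = -3.294
  x_4 = -0.5912 - 0.1*-2.3647 = -0.3547
  y_4 = -0.2353 - 0.1*-3.294 = 0.0941
f(-0.3547, 0.0941) = 2*(-0.3547)^2 + 7*0.0941^2 = 0.3136


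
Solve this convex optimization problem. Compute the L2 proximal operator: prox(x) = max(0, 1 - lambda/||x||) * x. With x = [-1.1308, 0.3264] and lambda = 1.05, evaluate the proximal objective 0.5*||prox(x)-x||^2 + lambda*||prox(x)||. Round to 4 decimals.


Step 1: Compute ||x||.
||x|| = 1.177
Step 2: Compute scaling factor.
scale = max(0, 1 - 1.05/1.177) = 0.1079
Step 3: prox(x) = [-0.122, 0.0352]
||prox(x)|| = 0.127
Step 4: Proximal objective.
0.5*||prox-x||^2 = 0.5513
lambda*||prox|| = 0.1334
Total = 0.6846


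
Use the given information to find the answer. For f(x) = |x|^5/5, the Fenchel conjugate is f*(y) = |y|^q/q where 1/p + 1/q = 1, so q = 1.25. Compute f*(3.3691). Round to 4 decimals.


The conjugate exponent q satisfies 1/p + 1/q = 1.
p = 5, so q = 5/(5 - 1) = 1.25
|y|^q = 3.3691^1.25 = 4.5645
f*(3.3691) = 4.5645 / 1.25 = 3.6516


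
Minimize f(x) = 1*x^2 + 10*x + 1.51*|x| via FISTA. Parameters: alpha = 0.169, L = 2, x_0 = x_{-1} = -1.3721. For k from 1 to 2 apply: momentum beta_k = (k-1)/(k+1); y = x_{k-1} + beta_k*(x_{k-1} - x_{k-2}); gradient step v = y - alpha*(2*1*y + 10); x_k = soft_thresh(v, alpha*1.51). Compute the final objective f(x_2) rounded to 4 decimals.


FISTA on f(x) = 1*x^2 + 10*x + 1.51*|x|
L = 2, alpha = 0.169
Iteration 1: beta = 0.0, y = -1.3721 + 0.0*(-1.3721 + 1.3721) = -1.3721
  grad(y) = 7.2558, v = y - alpha*grad = -2.5983
  prox(v) = soft_thresh(-2.5983, 0.2552) = -2.3431
Iteration 2: beta = 0.3333, y = -2.3431 + 0.3333*(-2.3431 + 1.3721) = -2.6668
  grad(y) = 4.6664, v = y - alpha*grad = -3.4554
  prox(v) = soft_thresh(-3.4554, 0.2552) = -3.2002
f(x_2) = 1*(-3.2002)^2 + 10*(-3.2002) + 1.51*|-3.2002| = -16.9285


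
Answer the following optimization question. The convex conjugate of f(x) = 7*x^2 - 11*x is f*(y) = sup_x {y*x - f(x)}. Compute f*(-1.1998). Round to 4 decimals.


f*(y) = sup_x {y*x - a*x^2 - b*x} = sup_x {(y-b)*x - a*x^2}
FOC: (y - b) - 2a*x = 0 => x* = (y - b)/(2a)
x* = (-1.1998 + 11)/(2*7) = 0.7
f*(-1.1998) = (y-b)^2/(4a) = (-1.1998 + 11)^2/(4*7)
= 96.0439/28 = 3.4301


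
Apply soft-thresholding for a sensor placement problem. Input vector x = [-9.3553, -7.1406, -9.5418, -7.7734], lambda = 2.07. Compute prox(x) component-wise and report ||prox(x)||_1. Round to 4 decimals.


Soft-thresholding with lambda = 2.07:
prox(-9.3553) = sign(-9.3553)*max(|-9.3553| - 2.07, 0) = -7.2853
prox(-7.1406) = sign(-7.1406)*max(|-7.1406| - 2.07, 0) = -5.0706
prox(-9.5418) = sign(-9.5418)*max(|-9.5418| - 2.07, 0) = -7.4718
prox(-7.7734) = sign(-7.7734)*max(|-7.7734| - 2.07, 0) = -5.7034
prox(x) = [-7.2853, -5.0706, -7.4718, -5.7034]
||prox(x)||_1 = 7.2853 + 5.0706 + 7.4718 + 5.7034 = 25.5311


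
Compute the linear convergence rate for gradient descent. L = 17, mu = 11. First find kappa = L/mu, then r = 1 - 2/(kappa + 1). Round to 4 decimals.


Step 1: Compute the condition number.
kappa = L/mu = 17/11 = 1.5455
Step 2: Compute the convergence rate.
r = 1 - 2/(kappa + 1) = 1 - 2*mu/(L + mu) = (L - mu)/(L + mu) = 6/28 = 0.2143


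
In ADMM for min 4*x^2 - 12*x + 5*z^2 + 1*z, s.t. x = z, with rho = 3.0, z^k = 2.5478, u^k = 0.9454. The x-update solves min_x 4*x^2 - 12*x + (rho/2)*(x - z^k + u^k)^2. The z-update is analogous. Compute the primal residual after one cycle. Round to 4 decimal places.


ADMM iteration with rho = 3.0, z^k = 2.5478, u^k = 0.9454
Step 1: x-update.
Minimize 4*x^2 - 12*x + (3.0/2)*(x - 2.5478 + 0.9454)^2
FOC: (2*4 + 3.0)*x = 12 + 3.0*(2.5478 - 0.9454)
x^{k+1} = 1.5279
Step 2: z-update.
Minimize 5*z^2 + 1*z + (3.0/2)*(1.5279 - z + 0.9454)^2
FOC: (2*5 + 3.0)*z = -1 + 3.0*(1.5279 + 0.9454)
z^{k+1} = 0.4938
Step 3: u-update.
u^{k+1} = 0.9454 + 1.5279 - 0.4938 = 1.9795
Step 4: Primal residual = |1.5279 - 0.4938| = 1.0341


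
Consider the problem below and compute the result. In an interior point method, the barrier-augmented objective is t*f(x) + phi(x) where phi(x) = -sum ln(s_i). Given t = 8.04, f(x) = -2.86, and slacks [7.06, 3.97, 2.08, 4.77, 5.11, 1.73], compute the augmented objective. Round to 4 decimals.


Step 1: Compute log-barrier.
ln values: [1.9544, 1.3788, 0.7324, 1.5623, 1.6312, 0.5481]
phi = -(1.9544 + 1.3788 + 0.7324 + 1.5623 + 1.6312 + 0.5481) = -7.8072
Step 2: Compute augmented objective.
t*f(x) = 8.04*-2.86 = -22.9944
Total = -22.9944 - 7.8072 = -30.8016


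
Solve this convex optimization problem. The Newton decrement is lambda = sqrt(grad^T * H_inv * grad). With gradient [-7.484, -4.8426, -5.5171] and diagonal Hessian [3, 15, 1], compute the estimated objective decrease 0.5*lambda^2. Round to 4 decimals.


Step 1: H is diagonal, so H^(-1) * g = [-2.4947, -0.3228, -5.5171].
Step 2: g^T H^(-1) g = sum_i g_i^2 / H_ii
  = (-7.484)^2/3 + (-4.8426)^2/15 + (-5.5171)^2/1
  = 18.6701 + 1.5634 + 30.4384 = 50.6719
Step 3: Objective decrease = 0.5 * g^T H^(-1) g = 25.3359


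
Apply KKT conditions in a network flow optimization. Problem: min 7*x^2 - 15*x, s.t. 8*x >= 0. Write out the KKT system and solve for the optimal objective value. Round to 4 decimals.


Step 1: Try lambda = 0 (constraint inactive).
Stationarity: 2*7*x - 15 = 0
x* = 15/(2*7) = 15/14 = 1.0714 (rounded; the exact value 15/14 is used below)
Check constraint: 8*1.0714 = 8.5712 >= 0 -- satisfied.
Step 2: Compute optimal value.
f(x*) = 7*(15/14)^2 - 15*(15/14) = -8.0357


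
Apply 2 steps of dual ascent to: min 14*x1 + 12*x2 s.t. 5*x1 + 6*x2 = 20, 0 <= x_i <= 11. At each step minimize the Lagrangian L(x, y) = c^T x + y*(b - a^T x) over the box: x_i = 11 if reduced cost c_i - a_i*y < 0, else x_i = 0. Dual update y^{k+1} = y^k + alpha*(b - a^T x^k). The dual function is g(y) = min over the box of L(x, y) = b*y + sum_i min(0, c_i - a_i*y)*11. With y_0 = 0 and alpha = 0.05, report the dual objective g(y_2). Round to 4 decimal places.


Dual ascent for LP: min 14*x1 + 12*x2, 5*x1 + 6*x2 = 20, 0 <= x_i <= 11
Step 1: y^k = 0.0, reduced costs: (14.0, 12.0)
  x^k = (0.0, 0.0), subgradient = b - a^T x = 20.0
  y^{k+1} = 0.0 + 0.05*20.0 = 1.0
Step 2: y^k = 1.0, reduced costs: (9.0, 6.0)
  x^k = (0.0, 0.0), subgradient = b - a^T x = 20.0
  y^{k+1} = 1.0 + 0.05*20.0 = 2.0
Dual objective at y_2 = 2.0: reduced costs (4.0, 0.0), box minimizer x = (0.0, 0.0)
g(y_2) = b*y + (c1 - a1*y)*x1 + (c2 - a2*y)*x2 = 20*2.0 + 4.0*0.0 + 0.0*0.0 = 40.0 + 0.0 + 0.0 = 40.0


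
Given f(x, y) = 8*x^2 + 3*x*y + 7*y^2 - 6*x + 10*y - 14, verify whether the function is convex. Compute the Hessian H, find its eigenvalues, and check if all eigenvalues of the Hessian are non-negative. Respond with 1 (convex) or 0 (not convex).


The Hessian of f(x,y) = 8*x^2 + 3*x*y + 7*y^2 - 6*x + 10*y - 14 is:
H = [[16, 3], [3, 14]]
Trace = 16 + 14 = 30
Determinant = 16*14 - (3)^2 = 215
Discriminant = (30)^2 - 4*215 = 40.0
Eigenvalues: lambda_1 = 11.8377, lambda_2 = 18.1623
The function is convex.

1


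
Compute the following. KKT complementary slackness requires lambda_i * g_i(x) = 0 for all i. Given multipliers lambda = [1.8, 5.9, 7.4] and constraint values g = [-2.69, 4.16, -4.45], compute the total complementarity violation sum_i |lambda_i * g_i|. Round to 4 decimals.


KKT complementary slackness check:
lambda_1 * g_1 = 1.8 * -2.69 = -4.842
lambda_2 * g_2 = 5.9 * 4.16 = 24.544
lambda_3 * g_3 = 7.4 * -4.45 = -32.93
Total violation = 4.842 + 24.544 + 32.93 = 62.316


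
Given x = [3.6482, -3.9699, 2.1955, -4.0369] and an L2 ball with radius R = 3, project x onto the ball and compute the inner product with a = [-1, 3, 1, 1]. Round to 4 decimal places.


Step 1: Compute ||x|| (intermediates to 6 decimals).
||x|| = sqrt(3.6482^2 + (-3.9699)^2 + 2.1955^2 + (-4.0369)^2) = 7.084226
Step 2: Project.
Since ||x|| > R, scale = R/||x|| = 3/7.084226 = 0.423476, proj(x) = scale * x
proj(x) = [1.544925, -1.681157, 0.929742, -1.70953]
Step 3: Dot product.
a^T * proj(x) = -1*1.544925 + 3*(-1.681157) + 1*0.929742 + 1*(-1.70953) = -7.3682


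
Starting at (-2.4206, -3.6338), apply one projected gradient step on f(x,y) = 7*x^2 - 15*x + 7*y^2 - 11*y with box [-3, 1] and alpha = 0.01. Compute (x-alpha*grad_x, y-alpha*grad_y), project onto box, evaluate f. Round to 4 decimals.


Step 1: Compute gradient at (-2.4206, -3.6338).
grad_x = 2*7*-2.4206 - 15 = -48.8884
grad_y = 2*7*-3.6338 - 11 = -61.8732
Step 2: Gradient step.
x_raw = -2.4206 - 0.01*-48.8884 = -1.9317
y_raw = -3.6338 - 0.01*-61.8732 = -3.0151
Step 3: Project onto [-3, 1].
x_proj = clip(-1.9317) = -1.9317
y_proj = clip(-3.0151) = -3.0
Step 4: Evaluate f.
f(-1.9317, -3.0) = 151.0964


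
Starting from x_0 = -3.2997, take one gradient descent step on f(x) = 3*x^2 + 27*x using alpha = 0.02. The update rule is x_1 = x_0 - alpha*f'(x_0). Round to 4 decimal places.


We compute the gradient at x_0 and apply the update.
f'(x) = 6*x + 27
f'(-3.2997) = 6*-3.2997 + 27 = 7.2018
x_1 = -3.2997 - 0.02*7.2018 = -3.4437


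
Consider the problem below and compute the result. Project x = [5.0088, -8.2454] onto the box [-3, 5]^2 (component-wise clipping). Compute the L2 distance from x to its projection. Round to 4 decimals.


Project each component onto [-3, 5].
clip(5.0088) = 5.0, clip(-8.2454) = -3.0
Projection = [5.0, -3.0]
Squared diffs: [0.0001, 27.5142]
Distance = sqrt(27.5143) = 5.2454


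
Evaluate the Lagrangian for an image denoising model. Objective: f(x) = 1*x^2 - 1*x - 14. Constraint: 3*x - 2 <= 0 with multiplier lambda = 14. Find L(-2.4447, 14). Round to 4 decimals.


Step 1: Evaluate f(x).
f(-2.4447) = 1*(-2.4447)^2 - 1*(-2.4447) - 14 = -5.5787
Step 2: Evaluate g(x).
g(-2.4447) = 3*-2.4447 - 2 = -9.3341
Step 3: Compute Lagrangian.
L = -5.5787 + 14*-9.3341 = -136.2561


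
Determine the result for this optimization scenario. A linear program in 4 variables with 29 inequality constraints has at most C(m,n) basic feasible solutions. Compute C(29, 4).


Each vertex corresponds to some choice of n active constraints out of m, so the number of vertices is at most C(m, n) = m! / (n!(m-n)!).
m = 29, n = 4
Numerator: 29 * 28 * 27 * 26
Denominator: 4! = 24
C(29, 4) = 23751


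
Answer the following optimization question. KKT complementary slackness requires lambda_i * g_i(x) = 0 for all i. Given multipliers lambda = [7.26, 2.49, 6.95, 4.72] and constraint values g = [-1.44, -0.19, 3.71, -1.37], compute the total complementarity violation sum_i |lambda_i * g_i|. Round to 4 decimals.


KKT complementary slackness check:
lambda_1 * g_1 = 7.26 * -1.44 = -10.4544
lambda_2 * g_2 = 2.49 * -0.19 = -0.4731
lambda_3 * g_3 = 6.95 * 3.71 = 25.7845
lambda_4 * g_4 = 4.72 * -1.37 = -6.4664
Total violation = 10.4544 + 0.4731 + 25.7845 + 6.4664 = 43.1784


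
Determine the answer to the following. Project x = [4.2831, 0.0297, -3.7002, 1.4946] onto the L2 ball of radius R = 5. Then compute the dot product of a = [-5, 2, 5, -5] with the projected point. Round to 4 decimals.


Step 1: Compute ||x|| (intermediates to 6 decimals).
||x|| = sqrt(4.2831^2 + 0.0297^2 + (-3.7002)^2 + 1.4946^2) = 5.854156
Step 2: Project.
Since ||x|| > R, scale = R/||x|| = 5/5.854156 = 0.854094, proj(x) = scale * x
proj(x) = [3.65817, 0.025367, -3.160319, 1.276529]
Step 3: Dot product.
a^T * proj(x) = -5*3.65817 + 2*0.025367 + 5*(-3.160319) - 5*1.276529 = -40.4244


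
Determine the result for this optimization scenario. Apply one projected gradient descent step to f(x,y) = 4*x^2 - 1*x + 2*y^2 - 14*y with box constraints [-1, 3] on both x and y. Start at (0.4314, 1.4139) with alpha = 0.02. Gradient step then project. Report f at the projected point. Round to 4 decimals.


Step 1: Compute gradient at (0.4314, 1.4139).
grad_x = 2*4*0.4314 - 1 = 2.4512
grad_y = 2*2*1.4139 - 14 = -8.3444
Step 2: Gradient step.
x_raw = 0.4314 - 0.02*2.4512 = 0.3824
y_raw = 1.4139 - 0.02*-8.3444 = 1.5808
Step 3: Project onto [-1, 3].
x_proj = clip(0.3824) = 0.3824
y_proj = clip(1.5808) = 1.5808
Step 4: Evaluate f.
f(0.3824, 1.5808) = -16.9308


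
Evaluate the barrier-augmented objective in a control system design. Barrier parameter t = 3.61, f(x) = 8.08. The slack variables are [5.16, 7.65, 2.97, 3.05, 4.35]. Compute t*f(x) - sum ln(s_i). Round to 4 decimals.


Step 1: Compute log-barrier.
ln values: [1.6409, 2.0347, 1.0886, 1.1151, 1.4702]
phi = -(1.6409 + 2.0347 + 1.0886 + 1.1151 + 1.4702) = -7.3495
Step 2: Compute augmented objective.
t*f(x) = 3.61*8.08 = 29.1688
Total = 29.1688 - 7.3495 = 21.8193


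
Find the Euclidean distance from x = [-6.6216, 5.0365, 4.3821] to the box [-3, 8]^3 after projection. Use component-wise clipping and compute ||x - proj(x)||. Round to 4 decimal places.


Project each component onto [-3, 8].
clip(-6.6216) = -3.0, clip(5.0365) = 5.0365, clip(4.3821) = 4.3821
Projection = [-3.0, 5.0365, 4.3821]
Squared diffs: [13.116, 0.0, 0.0]
Distance = sqrt(13.116) = 3.6216


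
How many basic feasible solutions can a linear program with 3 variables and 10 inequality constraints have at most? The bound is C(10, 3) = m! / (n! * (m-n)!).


Each vertex corresponds to some choice of n active constraints out of m, so the number of vertices is at most C(m, n) = m! / (n!(m-n)!).
m = 10, n = 3
Numerator: 10 * 9 * 8
Denominator: 3! = 6
C(10, 3) = 120


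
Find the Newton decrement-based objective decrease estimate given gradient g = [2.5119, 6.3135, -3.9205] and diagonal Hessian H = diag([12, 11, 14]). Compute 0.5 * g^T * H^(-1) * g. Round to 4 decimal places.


Step 1: H is diagonal, so H^(-1) * g = [0.2093, 0.574, -0.28].
Step 2: g^T H^(-1) g = sum_i g_i^2 / H_ii
  = (2.5119)^2/12 + (6.3135)^2/11 + (-3.9205)^2/14
  = 0.5258 + 3.6237 + 1.0979 = 5.2473
Step 3: Objective decrease = 0.5 * g^T H^(-1) g = 2.6237


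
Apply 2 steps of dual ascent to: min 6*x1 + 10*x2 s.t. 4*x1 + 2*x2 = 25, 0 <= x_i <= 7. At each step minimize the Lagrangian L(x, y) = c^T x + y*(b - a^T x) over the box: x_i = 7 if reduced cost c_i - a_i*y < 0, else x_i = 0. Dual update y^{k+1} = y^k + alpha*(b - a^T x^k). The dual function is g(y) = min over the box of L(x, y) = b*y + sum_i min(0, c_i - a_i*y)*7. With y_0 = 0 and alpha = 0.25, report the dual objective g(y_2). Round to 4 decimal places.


Dual ascent for LP: min 6*x1 + 10*x2, 4*x1 + 2*x2 = 25, 0 <= x_i <= 7
Step 1: y^k = 0.0, reduced costs: (6.0, 10.0)
  x^k = (0.0, 0.0), subgradient = b - a^T x = 25.0
  y^{k+1} = 0.0 + 0.25*25.0 = 6.25
Step 2: y^k = 6.25, reduced costs: (-19.0, -2.5)
  x^k = (7.0, 7.0), subgradient = b - a^T x = -17.0
  y^{k+1} = 6.25 + 0.25*-17.0 = 2.0
Dual objective at y_2 = 2.0: reduced costs (-2.0, 6.0), box minimizer x = (7.0, 0.0)
g(y_2) = b*y + (c1 - a1*y)*x1 + (c2 - a2*y)*x2 = 25*2.0 + (-2.0)*7.0 + 6.0*0.0 = 50.0 - 14.0 + 0.0 = 36.0


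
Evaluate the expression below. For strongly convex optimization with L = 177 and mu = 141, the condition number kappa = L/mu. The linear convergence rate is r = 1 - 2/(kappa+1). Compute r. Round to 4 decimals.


Step 1: Compute the condition number.
kappa = L/mu = 177/141 = 1.2553
Step 2: Compute the convergence rate.
r = 1 - 2/(kappa + 1) = 1 - 2*mu/(L + mu) = (L - mu)/(L + mu) = 36/318 = 0.1132


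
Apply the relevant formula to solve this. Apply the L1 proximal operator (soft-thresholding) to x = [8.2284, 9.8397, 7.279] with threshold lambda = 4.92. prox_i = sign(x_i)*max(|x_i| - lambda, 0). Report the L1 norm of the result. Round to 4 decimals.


Soft-thresholding with lambda = 4.92:
prox(8.2284) = sign(8.2284)*max(|8.2284| - 4.92, 0) = 3.3084
prox(9.8397) = sign(9.8397)*max(|9.8397| - 4.92, 0) = 4.9197
prox(7.279) = sign(7.279)*max(|7.279| - 4.92, 0) = 2.359
prox(x) = [3.3084, 4.9197, 2.359]
||prox(x)||_1 = 3.3084 + 4.9197 + 2.359 = 10.5871


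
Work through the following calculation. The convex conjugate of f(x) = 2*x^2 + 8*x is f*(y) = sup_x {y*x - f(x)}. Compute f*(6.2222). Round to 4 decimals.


f*(y) = sup_x {y*x - a*x^2 - b*x} = sup_x {(y-b)*x - a*x^2}
FOC: (y - b) - 2a*x = 0 => x* = (y - b)/(2a)
x* = (6.2222 - 8)/(2*2) = -0.4445
f*(6.2222) = (y-b)^2/(4a) = (6.2222 - 8)^2/(4*2)
= 3.1606/8 = 0.3951


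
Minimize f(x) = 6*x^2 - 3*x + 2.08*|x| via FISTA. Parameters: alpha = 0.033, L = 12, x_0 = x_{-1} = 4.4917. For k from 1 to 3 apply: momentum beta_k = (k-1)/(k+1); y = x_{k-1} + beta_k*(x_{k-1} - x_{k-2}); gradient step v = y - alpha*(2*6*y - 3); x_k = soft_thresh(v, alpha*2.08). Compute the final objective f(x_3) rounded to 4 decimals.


FISTA on f(x) = 6*x^2 - 3*x + 2.08*|x|
L = 12, alpha = 0.033
Iteration 1: beta = 0.0, y = 4.4917 + 0.0*(4.4917 - 4.4917) = 4.4917
  grad(y) = 50.9004, v = y - alpha*grad = 2.812
  prox(v) = soft_thresh(2.812, 0.0686) = 2.7433
Iteration 2: beta = 0.3333, y = 2.7433 + 0.3333*(2.7433 - 4.4917) = 2.1606
  grad(y) = 22.9267, v = y - alpha*grad = 1.404
  prox(v) = soft_thresh(1.404, 0.0686) = 1.3353
Iteration 3: beta = 0.5, y = 1.3353 + 0.5*(1.3353 - 2.7433) = 0.6313
  grad(y) = 4.576, v = y - alpha*grad = 0.4803
  prox(v) = soft_thresh(0.4803, 0.0686) = 0.4117
f(x_3) = 6*0.4117^2 - 3*0.4117 + 2.08*|0.4117| = 0.6382


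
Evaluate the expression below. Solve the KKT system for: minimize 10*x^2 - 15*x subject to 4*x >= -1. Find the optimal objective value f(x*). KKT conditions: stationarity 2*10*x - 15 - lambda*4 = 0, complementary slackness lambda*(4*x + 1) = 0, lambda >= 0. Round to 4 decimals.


Step 1: Try lambda = 0 (constraint inactive).
Stationarity: 2*10*x - 15 = 0
x* = 15/(2*10) = 0.75
Check constraint: 4*0.75 = 3.0 >= -1 -- satisfied.
Step 2: Compute optimal value.
f(x*) = 10*0.75^2 - 15*0.75 = -5.625


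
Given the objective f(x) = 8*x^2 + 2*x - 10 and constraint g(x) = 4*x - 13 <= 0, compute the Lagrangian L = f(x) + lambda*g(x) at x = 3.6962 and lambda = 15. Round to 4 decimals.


Step 1: Evaluate f(x).
f(3.6962) = 8*3.6962^2 + 2*3.6962 - 10 = 106.6876
Step 2: Evaluate g(x).
g(3.6962) = 4*3.6962 - 13 = 1.7848
Step 3: Compute Lagrangian.
L = 106.6876 + 15*1.7848 = 133.4596


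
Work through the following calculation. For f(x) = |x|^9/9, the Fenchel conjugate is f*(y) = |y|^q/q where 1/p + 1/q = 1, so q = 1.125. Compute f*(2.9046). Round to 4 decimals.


The conjugate exponent q satisfies 1/p + 1/q = 1.
p = 9, so q = 9/(9 - 1) = 1.125
|y|^q = 2.9046^1.125 = 3.3187
f*(2.9046) = 3.3187 / 1.125 = 2.95


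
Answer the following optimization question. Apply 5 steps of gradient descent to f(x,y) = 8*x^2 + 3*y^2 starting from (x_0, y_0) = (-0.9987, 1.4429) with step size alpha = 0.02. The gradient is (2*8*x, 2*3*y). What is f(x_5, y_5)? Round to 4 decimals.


Gradient descent on f(x,y) = 8*x^2 + 3*y^2.
Starting point: (-0.9987, 1.4429), alpha = 0.02
Step 1: grad_x = 2*8*-0.9987 = -15.9792, grad_y = 2*3*1.4429 = 8.6574
  x_1 = -0.9987 - 0.02*-15.9792 = -0.6791
  y_1 = 1.4429 - 0.02*8.6574 = 1.2698
Step 2: grad_x = 2*8*-0.6791 = -10.8659, grad_y = 2*3*1.2698 = 7.6185
  x_2 = -0.6791 - 0.02*-10.8659 = -0.4618
  y_2 = 1.2698 - 0.02*7.6185 = 1.1174
Step 3: grad_x = 2*8*-0.4618 = -7.3888, grad_y = 2*3*1.1174 = 6.7043
  x_3 = -0.4618 - 0.02*-7.3888 = -0.314
  y_3 = 1.1174 - 0.02*6.7043 = 0.9833
Step 4: grad_x = 2*8*-0.314 = -5.0244, grad_y = 2*3*0.9833 = 5.8998
  x_4 = -0.314 - 0.02*-5.0244 = -0.2135
  y_4 = 0.9833 - 0.02*5.8998 = 0.8653
Step 5: grad_x = 2*8*-0.2135 = -3.4166, grad_y = 2*3*0.8653 = 5.1918
  x_5 = -0.2135 - 0.02*-3.4166 = -0.1452
  y_5 = 0.8653 - 0.02*5.1918 = 0.7615
f(-0.1452, 0.7615) = 8*(-0.1452)^2 + 3*0.7615^2 = 1.9082


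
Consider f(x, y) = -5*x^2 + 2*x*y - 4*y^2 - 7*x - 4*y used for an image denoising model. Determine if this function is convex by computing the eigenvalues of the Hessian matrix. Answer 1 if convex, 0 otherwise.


The Hessian of f(x,y) = -5*x^2 + 2*x*y - 4*y^2 - 7*x - 4*y is:
H = [[-10, 2], [2, -8]]
Trace = -10 - 8 = -18
Determinant = -10*-8 - (2)^2 = 76
Discriminant = (-18)^2 - 4*76 = 20.0
Eigenvalues: lambda_1 = -11.2361, lambda_2 = -6.7639
The function is not convex.

0


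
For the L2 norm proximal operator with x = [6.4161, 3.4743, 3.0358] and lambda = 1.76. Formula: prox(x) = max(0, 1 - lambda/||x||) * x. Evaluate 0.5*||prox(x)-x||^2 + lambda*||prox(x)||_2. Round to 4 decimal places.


Step 1: Compute ||x||.
||x|| = 7.9027
Step 2: Compute scaling factor.
scale = max(0, 1 - 1.76/7.9027) = 0.7773
Step 3: prox(x) = [4.9872, 2.7005, 2.3597]
||prox(x)|| = 6.1427
Step 4: Proximal objective.
0.5*||prox-x||^2 = 1.5488
lambda*||prox|| = 10.8112
Total = 12.36


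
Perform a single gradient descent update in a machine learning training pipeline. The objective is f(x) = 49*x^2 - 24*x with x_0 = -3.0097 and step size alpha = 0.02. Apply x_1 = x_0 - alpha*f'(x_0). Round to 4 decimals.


We compute the gradient at x_0 and apply the update.
f'(x) = 98*x - 24
f'(-3.0097) = 98*-3.0097 - 24 = -318.9506
x_1 = -3.0097 - 0.02*-318.9506 = 3.3693


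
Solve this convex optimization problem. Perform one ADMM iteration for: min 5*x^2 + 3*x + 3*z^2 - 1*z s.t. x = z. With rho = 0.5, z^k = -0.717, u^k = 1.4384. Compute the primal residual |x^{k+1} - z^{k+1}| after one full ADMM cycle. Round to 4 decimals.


ADMM iteration with rho = 0.5, z^k = -0.717, u^k = 1.4384
Step 1: x-update.
Minimize 5*x^2 + 3*x + (0.5/2)*(x + 0.717 + 1.4384)^2
FOC: (2*5 + 0.5)*x = -3 + 0.5*(-0.717 - 1.4384)
x^{k+1} = -0.3884
Step 2: z-update.
Minimize 3*z^2 - 1*z + (0.5/2)*(-0.3884 - z + 1.4384)^2
FOC: (2*3 + 0.5)*z = 1 + 0.5*(-0.3884 + 1.4384)
z^{k+1} = 0.2346
Step 3: u-update.
u^{k+1} = 1.4384 - 0.3884 - 0.2346 = 0.8154
Step 4: Primal residual = |-0.3884 - 0.2346| = 0.623
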